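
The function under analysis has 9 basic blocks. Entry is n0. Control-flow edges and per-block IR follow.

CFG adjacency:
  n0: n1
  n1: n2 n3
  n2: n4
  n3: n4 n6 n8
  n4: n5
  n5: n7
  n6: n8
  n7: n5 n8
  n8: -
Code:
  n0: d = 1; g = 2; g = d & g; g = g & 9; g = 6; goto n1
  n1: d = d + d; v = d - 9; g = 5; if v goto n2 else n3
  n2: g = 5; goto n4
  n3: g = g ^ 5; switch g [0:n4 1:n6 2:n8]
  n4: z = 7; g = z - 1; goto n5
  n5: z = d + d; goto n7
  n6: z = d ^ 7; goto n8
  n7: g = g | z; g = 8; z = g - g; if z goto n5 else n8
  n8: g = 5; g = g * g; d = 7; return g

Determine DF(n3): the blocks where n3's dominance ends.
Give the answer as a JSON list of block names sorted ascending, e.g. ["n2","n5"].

Answer: ["n4", "n8"]

Analysis:
idom tree: n1←n0 n2←n1 n3←n1 n4←n1 n5←n4 n6←n3 n7←n5 n8←n1
Dom at joins:
  n4: preds {n2,n3}: {n0,n1,n2} ∩ {n0,n1,n3} = {n0,n1}; idom=n1
  n5: preds {n4,n7}: {n0,n1,n4} ∩ {n0,n1,n4,n5,n7} = {n0,n1,n4}; idom=n4
  n8: preds {n3,n6,n7}: {n0,n1,n3} ∩ {n0,n1,n3,n6} ∩ {n0,n1,n4,n5,n7} = {n0,n1}; idom=n1

DF walk-up:
  join n4 pred n2: n2 stop@n1
  join n4 pred n3: n3 stop@n1
  join n5 pred n4: · stop@n4
  join n5 pred n7: n7→n5 stop@n4
  join n8 pred n3: n3 stop@n1
  join n8 pred n6: n6→n3 stop@n1
  join n8 pred n7: n7→n5→n4 stop@n1
  n0 → ∅
  n1 → ∅
  n2 → {n4}
  n3 → {n4,n8}
  n4 → {n8}
  n5 → {n5,n8}
  n6 → {n8}
  n7 → {n5,n8}
  n8 → ∅

DF(n3) = ["n4", "n8"]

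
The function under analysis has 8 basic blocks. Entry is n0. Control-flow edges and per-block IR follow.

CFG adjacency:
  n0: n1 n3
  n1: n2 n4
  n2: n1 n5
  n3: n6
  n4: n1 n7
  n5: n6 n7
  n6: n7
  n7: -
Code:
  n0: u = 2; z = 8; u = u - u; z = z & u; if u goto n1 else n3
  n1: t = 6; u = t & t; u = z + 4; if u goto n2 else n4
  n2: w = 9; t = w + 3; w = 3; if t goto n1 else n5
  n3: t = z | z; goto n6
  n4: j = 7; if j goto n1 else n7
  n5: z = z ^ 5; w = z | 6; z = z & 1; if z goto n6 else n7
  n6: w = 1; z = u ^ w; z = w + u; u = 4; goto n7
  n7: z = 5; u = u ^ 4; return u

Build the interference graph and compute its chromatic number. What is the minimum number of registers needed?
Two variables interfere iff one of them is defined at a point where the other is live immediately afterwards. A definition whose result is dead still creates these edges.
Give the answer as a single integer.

Answer: 4

Derivation:
Block summaries:
  n0 def {u,z} use ∅
  n1 def {t,u} use {z}
  n2 def {t,w} use ∅
  n3 def {t} use {z}
  n4 def {j} use ∅
  n5 def {w,z} use {z}
  n6 def {u,w,z} use {u}
  n7 def {u,z} use {u}

Backward fixpoint:
  live n0: ∅→{u,z}
  live n1: {z}→{u,z}
  live n2: {u,z}→{u,z}
  live n3: {u,z}→{u}
  live n4: {u,z}→{u,z}
  live n5: {u,z}→{u}
  live n6: {u}→{u}
  live n7: {u}→∅

Interfere edges:
  j↔{u,z}
  t↔{u,w,z}
  u↔{j,t,w,z}
  w↔{t,u,z}
  z↔{j,t,u,w}

Chromatic number:
  lower bound: {t,u,w,z} mutually conflict ⇒ χ ≥ 4
  assign j→c2 t→c2 u→c0 w→c3 z→c1 — no edge inside a register ⇒ χ ≤ 4
  χ = 4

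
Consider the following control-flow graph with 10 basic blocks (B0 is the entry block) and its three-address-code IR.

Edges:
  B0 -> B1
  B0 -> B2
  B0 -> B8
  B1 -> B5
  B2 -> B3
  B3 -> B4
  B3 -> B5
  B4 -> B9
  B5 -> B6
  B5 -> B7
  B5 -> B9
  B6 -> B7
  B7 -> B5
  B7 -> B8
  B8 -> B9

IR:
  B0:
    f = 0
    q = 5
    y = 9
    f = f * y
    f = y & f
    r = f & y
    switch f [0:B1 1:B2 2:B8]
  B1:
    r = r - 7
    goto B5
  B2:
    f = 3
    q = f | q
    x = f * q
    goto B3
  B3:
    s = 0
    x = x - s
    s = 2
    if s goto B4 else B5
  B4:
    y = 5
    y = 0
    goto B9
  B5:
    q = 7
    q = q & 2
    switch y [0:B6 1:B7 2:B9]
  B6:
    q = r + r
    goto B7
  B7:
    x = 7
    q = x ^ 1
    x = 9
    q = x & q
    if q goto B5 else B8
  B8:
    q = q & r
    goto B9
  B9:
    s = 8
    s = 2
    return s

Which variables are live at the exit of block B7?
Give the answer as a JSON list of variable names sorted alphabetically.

def/use:
  B0: {f,q,r,y} / ∅
  B1: {r} / {r}
  B2: {f,q,x} / {q}
  B3: {s,x} / {x}
  B4: {y} / ∅
  B5: {q} / {y}
  B6: {q} / {r}
  B7: {q,x} / ∅
  B8: {q} / {q,r}
  B9: {s} / ∅

Live sets:
  live B0: ∅→{q,r,y}
  live B1: {r,y}→{r,y}
  live B2: {q,r,y}→{r,x,y}
  live B3: {r,x,y}→{r,y}
  live B4: ∅→∅
  live B5: {r,y}→{r,y}
  live B6: {r,y}→{r,y}
  live B7: {r,y}→{q,r,y}
  live B8: {q,r}→∅
  live B9: ∅→∅

live-out(B7) = ["q", "r", "y"]

Answer: ["q", "r", "y"]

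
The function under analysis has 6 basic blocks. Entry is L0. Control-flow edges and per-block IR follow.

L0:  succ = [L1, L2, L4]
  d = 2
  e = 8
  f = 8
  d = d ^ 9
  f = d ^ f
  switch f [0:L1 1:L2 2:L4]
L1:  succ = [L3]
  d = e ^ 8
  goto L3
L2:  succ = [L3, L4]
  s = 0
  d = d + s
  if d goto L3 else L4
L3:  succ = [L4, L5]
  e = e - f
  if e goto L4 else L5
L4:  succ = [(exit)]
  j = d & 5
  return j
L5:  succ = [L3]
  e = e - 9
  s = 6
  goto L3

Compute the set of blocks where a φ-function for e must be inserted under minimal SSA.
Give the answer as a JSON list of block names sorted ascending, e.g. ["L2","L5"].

idom tree: L1←L0 L2←L0 L3←L0 L4←L0 L5←L3
Dom∩ at merges:
  L3: preds {L1,L2,L5}: {L0,L1} ∩ {L0,L2} ∩ {L0,L3,L5} = {L0}; idom=L0
  L4: preds {L0,L2,L3}: {L0} ∩ {L0,L2} ∩ {L0,L3} = {L0}; idom=L0

DF derivation:
  join L3 pred L1: L1 stop@L0
  join L3 pred L2: L2 stop@L0
  join L3 pred L5: L5→L3 stop@L0
  join L4 pred L0: · stop@L0
  join L4 pred L2: L2 stop@L0
  join L4 pred L3: L3 stop@L0
  L0 → ∅
  L1 → {L3}
  L2 → {L3,L4}
  L3 → {L3,L4}
  L4 → ∅
  L5 → {L3}

φ for e: defs {L0,L3,L5}
  DF⁺ = {L3,L4}

Answer: ["L3", "L4"]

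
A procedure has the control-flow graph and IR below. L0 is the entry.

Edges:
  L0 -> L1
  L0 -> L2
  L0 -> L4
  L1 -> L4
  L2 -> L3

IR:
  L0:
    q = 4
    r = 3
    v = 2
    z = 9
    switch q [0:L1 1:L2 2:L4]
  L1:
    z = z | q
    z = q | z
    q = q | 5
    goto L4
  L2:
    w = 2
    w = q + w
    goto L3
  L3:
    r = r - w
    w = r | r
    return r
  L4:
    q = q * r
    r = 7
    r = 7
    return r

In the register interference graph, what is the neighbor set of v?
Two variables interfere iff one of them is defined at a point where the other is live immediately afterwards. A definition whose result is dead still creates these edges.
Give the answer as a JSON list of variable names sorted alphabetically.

Answer: ["q", "r"]

Derivation:
Per-block:
  L0 def {q,r,v,z} use ∅
  L1 def {q,z} use {q,z}
  L2 def {w} use {q}
  L3 def {r,w} use {r,w}
  L4 def {q,r} use {q,r}

Backward fixpoint:
  live L0: ∅→{q,r,z}
  live L1: {q,r,z}→{q,r}
  live L2: {q,r}→{r,w}
  live L3: {r,w}→∅
  live L4: {q,r}→∅

Conflict graph:
  q↔{r,v,w,z}
  r↔{q,v,w,z}
  v↔{q,r}
  w↔{q,r}
  z↔{q,r}

N(v) = ["q", "r"]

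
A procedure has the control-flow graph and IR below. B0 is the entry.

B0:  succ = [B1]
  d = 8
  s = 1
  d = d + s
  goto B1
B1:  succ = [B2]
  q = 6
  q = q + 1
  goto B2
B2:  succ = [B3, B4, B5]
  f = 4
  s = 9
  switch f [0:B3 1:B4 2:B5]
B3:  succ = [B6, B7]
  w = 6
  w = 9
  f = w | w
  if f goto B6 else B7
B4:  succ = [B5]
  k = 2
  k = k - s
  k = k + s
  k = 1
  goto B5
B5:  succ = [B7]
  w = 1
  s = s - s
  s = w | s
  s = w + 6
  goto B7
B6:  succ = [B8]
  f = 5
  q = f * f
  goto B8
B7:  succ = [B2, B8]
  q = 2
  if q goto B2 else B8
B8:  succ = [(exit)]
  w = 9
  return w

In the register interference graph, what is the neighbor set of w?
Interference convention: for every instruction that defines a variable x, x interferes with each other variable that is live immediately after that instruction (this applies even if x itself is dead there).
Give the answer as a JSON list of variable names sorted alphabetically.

def/use:
  B0: def={d,s} ue=∅
  B1: def={q} ue=∅
  B2: def={f,s} ue=∅
  B3: def={f,w} ue=∅
  B4: def={k} ue={s}
  B5: def={s,w} ue={s}
  B6: def={f,q} ue=∅
  B7: def={q} ue=∅
  B8: def={w} ue=∅

Liveness:
  B0: in=∅ out=∅
  B1: in=∅ out=∅
  B2: in=∅ out={s}
  B3: in=∅ out=∅
  B4: in={s} out={s}
  B5: in={s} out=∅
  B6: in=∅ out=∅
  B7: in=∅ out=∅
  B8: in=∅ out=∅

Conflict graph:
  d — {s}
  f — {s}
  k — {s}
  q — ∅
  s — {d,f,k,w}
  w — {s}

N(w) = ["s"]

Answer: ["s"]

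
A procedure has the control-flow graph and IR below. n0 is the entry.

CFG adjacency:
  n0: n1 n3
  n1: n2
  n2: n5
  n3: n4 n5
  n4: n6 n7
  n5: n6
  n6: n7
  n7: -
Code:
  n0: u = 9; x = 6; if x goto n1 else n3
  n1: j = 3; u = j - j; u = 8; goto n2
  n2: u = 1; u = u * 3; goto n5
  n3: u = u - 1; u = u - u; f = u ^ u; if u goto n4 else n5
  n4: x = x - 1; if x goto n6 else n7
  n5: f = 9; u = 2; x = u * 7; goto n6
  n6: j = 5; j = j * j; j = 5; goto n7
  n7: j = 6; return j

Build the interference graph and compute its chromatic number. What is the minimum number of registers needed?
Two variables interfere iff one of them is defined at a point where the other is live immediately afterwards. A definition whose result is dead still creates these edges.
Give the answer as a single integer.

Answer: 3

Working:
Block summaries:
  n0 def {u,x} use ∅
  n1 def {j,u} use ∅
  n2 def {u} use ∅
  n3 def {f,u} use {u}
  n4 def {x} use {x}
  n5 def {f,u,x} use ∅
  n6 def {j} use ∅
  n7 def {j} use ∅

Live sets:
  live n0: ∅→{u,x}
  live n1: ∅→∅
  live n2: ∅→∅
  live n3: {u,x}→{x}
  live n4: {x}→∅
  live n5: ∅→∅
  live n6: ∅→∅
  live n7: ∅→∅

Conflict graph:
  f — {u,x}
  j — ∅
  u — {f,x}
  x — {f,u}

Colouring:
  lower bound: {f,u,x} mutually conflict ⇒ χ ≥ 3
  assign f→c0 j→c0 u→c1 x→c2 — no edge inside a register ⇒ χ ≤ 3
  χ = 3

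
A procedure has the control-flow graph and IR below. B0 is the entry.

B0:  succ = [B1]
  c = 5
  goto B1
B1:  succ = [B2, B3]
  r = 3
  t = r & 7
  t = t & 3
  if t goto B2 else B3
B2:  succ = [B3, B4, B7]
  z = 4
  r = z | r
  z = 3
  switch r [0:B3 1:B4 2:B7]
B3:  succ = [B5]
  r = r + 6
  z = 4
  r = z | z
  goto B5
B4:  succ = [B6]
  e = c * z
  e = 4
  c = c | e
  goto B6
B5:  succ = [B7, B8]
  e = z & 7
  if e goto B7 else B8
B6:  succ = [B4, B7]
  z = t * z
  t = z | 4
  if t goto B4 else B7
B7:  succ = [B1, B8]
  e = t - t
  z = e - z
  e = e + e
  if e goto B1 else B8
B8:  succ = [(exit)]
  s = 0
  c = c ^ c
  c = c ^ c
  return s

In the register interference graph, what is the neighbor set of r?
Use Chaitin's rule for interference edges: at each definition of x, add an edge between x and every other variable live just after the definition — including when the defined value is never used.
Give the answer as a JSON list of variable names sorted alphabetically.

def/use:
  B0 def {c} use ∅
  B1 def {r,t} use ∅
  B2 def {r,z} use {r}
  B3 def {r,z} use {r}
  B4 def {c,e} use {c,z}
  B5 def {e} use {z}
  B6 def {t,z} use {t,z}
  B7 def {e,z} use {t,z}
  B8 def {c,s} use {c}

Live sets:
  B0: in=∅ out={c}
  B1: in={c} out={c,r,t}
  B2: in={c,r,t} out={c,r,t,z}
  B3: in={c,r,t} out={c,t,z}
  B4: in={c,t,z} out={c,t,z}
  B5: in={c,t,z} out={c,t,z}
  B6: in={c,t,z} out={c,t,z}
  B7: in={c,t,z} out={c}
  B8: in={c} out=∅

Interference:
  c↔{e,r,s,t,z}
  e↔{c,t,z}
  r↔{c,t,z}
  s↔{c}
  t↔{c,e,r,z}
  z↔{c,e,r,t}

N(r) = ["c", "t", "z"]

Answer: ["c", "t", "z"]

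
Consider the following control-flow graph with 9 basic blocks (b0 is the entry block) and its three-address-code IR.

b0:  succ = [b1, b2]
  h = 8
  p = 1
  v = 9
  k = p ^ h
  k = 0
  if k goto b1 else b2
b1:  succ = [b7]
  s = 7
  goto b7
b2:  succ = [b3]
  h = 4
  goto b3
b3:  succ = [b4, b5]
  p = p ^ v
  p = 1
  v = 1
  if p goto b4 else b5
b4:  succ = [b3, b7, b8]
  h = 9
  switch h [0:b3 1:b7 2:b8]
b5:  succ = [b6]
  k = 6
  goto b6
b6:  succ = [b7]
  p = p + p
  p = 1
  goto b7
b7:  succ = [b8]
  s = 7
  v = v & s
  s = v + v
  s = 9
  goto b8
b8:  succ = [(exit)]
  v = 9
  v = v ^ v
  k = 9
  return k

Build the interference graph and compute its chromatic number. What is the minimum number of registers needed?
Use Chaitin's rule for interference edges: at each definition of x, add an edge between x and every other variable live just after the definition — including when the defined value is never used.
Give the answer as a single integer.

Answer: 3

Working:
Per-block:
  b0 def {h,k,p,v} use ∅
  b1 def {s} use ∅
  b2 def {h} use ∅
  b3 def {p,v} use {p,v}
  b4 def {h} use ∅
  b5 def {k} use ∅
  b6 def {p} use {p}
  b7 def {s,v} use {v}
  b8 def {k,v} use ∅

Live sets:
  b0: in=∅ out={p,v}
  b1: in={v} out={v}
  b2: in={p,v} out={p,v}
  b3: in={p,v} out={p,v}
  b4: in={p,v} out={p,v}
  b5: in={p,v} out={p,v}
  b6: in={p,v} out={v}
  b7: in={v} out=∅
  b8: in=∅ out=∅

Conflict graph:
  h: {p,v}
  k: {p,v}
  p: {h,k,v}
  s: {v}
  v: {h,k,p,s}

Chromatic number:
  {h,p,v} pairwise interfere (3-clique) ⇒ χ ≥ 3
  3-colouring: R0={v}  R1={p,s}  R2={h,k}
  χ = 3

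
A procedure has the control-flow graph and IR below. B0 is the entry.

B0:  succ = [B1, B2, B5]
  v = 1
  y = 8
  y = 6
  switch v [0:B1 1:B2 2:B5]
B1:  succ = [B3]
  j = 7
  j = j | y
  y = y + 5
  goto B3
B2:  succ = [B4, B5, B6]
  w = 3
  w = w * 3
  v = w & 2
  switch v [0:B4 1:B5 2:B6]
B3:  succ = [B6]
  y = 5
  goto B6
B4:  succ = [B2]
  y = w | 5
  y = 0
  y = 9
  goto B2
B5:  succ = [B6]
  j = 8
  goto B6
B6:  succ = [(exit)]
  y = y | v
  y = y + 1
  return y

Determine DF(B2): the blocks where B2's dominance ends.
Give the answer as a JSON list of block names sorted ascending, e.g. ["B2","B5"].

idom tree: B1←B0 B2←B0 B3←B1 B4←B2 B5←B0 B6←B0
Join-block Dom:
  B2: preds {B0,B4}: {B0} ∩ {B0,B2,B4} = {B0}; idom=B0
  B5: preds {B0,B2}: {B0} ∩ {B0,B2} = {B0}; idom=B0
  B6: preds {B2,B3,B5}: {B0,B2} ∩ {B0,B1,B3} ∩ {B0,B5} = {B0}; idom=B0

DF walk-up:
  join B2 pred B0: · stop@B0
  join B2 pred B4: B4→B2 stop@B0
  join B5 pred B0: · stop@B0
  join B5 pred B2: B2 stop@B0
  join B6 pred B2: B2 stop@B0
  join B6 pred B3: B3→B1 stop@B0
  join B6 pred B5: B5 stop@B0
  B0 → ∅
  B1 → {B6}
  B2 → {B2,B5,B6}
  B3 → {B6}
  B4 → {B2}
  B5 → {B6}
  B6 → ∅

DF(B2) = ["B2", "B5", "B6"]

Answer: ["B2", "B5", "B6"]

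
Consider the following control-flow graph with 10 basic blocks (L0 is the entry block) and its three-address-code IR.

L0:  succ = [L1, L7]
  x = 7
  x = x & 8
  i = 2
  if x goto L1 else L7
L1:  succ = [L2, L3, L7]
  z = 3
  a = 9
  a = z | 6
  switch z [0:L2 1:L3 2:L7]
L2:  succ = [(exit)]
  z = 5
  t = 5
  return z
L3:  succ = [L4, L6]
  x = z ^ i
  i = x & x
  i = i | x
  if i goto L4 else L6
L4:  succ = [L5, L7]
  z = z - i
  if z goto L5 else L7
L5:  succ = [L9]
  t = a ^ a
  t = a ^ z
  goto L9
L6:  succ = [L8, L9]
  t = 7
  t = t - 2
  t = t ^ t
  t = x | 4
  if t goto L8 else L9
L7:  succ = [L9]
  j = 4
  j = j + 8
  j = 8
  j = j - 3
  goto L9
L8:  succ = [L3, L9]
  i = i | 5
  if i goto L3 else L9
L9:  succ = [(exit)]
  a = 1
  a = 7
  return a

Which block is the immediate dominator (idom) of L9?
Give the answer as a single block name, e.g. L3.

idom tree: L1←L0 L2←L1 L3←L1 L4←L3 L5←L4 L6←L3 L7←L0 L8←L6 L9←L0
Dom∩ at merges:
  L3: preds {L1,L8}: {L0,L1} ∩ {L0,L1,L3,L6,L8} = {L0,L1}; idom=L1
  L7: preds {L0,L1,L4}: {L0} ∩ {L0,L1} ∩ {L0,L1,L3,L4} = {L0}; idom=L0
  L9: preds {L5,L6,L7,L8}: {L0,L1,L3,L4,L5} ∩ {L0,L1,L3,L6} ∩ {L0,L7} ∩ {L0,L1,L3,L6,L8} = {L0}; idom=L0

idom(L9) = L0

Answer: L0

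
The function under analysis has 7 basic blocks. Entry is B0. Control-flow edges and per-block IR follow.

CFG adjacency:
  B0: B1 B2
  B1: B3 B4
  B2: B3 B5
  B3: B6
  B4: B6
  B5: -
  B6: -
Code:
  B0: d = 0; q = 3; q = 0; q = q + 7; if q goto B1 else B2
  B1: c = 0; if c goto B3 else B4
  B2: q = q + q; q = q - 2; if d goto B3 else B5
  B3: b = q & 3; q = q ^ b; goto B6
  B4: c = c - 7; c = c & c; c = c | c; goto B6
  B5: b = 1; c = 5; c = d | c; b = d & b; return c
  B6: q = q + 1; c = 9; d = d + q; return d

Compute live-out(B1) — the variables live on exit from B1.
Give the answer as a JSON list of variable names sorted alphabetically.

Block summaries:
  B0: def={d,q} ue=∅
  B1: def={c} ue=∅
  B2: def={q} ue={d,q}
  B3: def={b,q} ue={q}
  B4: def={c} ue={c}
  B5: def={b,c} ue={d}
  B6: def={c,d,q} ue={d,q}

Liveness:
  B0: in=∅ out={d,q}
  B1: in={d,q} out={c,d,q}
  B2: in={d,q} out={d,q}
  B3: in={d,q} out={d,q}
  B4: in={c,d,q} out={d,q}
  B5: in={d} out=∅
  B6: in={d,q} out=∅

live-out(B1) = ["c", "d", "q"]

Answer: ["c", "d", "q"]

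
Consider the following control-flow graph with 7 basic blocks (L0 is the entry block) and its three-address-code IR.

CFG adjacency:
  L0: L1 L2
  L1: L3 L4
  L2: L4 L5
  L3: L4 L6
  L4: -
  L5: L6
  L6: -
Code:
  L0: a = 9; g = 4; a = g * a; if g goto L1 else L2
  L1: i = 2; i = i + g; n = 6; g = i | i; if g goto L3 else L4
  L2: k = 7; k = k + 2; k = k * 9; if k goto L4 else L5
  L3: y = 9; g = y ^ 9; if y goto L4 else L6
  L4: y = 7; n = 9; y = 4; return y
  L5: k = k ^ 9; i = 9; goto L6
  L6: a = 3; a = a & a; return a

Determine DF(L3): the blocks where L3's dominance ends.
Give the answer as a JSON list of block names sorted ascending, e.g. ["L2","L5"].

idom tree: L1←L0 L2←L0 L3←L1 L4←L0 L5←L2 L6←L0
Dom∩ at merges:
  L4: preds {L1,L2,L3}: {L0,L1} ∩ {L0,L2} ∩ {L0,L1,L3} = {L0}; idom=L0
  L6: preds {L3,L5}: {L0,L1,L3} ∩ {L0,L2,L5} = {L0}; idom=L0

DF derivation:
  join L4 pred L1: L1 stop@L0
  join L4 pred L2: L2 stop@L0
  join L4 pred L3: L3→L1 stop@L0
  join L6 pred L3: L3→L1 stop@L0
  join L6 pred L5: L5→L2 stop@L0
  L0 → ∅
  L1 → {L4,L6}
  L2 → {L4,L6}
  L3 → {L4,L6}
  L4 → ∅
  L5 → {L6}
  L6 → ∅

DF(L3) = ["L4", "L6"]

Answer: ["L4", "L6"]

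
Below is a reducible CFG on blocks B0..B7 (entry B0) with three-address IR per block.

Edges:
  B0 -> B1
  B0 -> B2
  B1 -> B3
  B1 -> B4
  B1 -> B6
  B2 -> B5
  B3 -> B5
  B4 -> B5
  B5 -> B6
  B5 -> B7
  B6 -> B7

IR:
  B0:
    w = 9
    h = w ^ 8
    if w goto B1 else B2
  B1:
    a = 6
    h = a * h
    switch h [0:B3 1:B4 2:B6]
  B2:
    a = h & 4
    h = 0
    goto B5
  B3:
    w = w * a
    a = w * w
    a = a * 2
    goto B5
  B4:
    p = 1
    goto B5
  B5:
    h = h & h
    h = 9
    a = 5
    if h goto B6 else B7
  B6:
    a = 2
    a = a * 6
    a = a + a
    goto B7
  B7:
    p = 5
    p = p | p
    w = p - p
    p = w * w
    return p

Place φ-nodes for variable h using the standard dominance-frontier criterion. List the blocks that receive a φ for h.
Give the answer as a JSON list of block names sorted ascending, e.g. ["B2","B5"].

Answer: ["B5", "B6", "B7"]

Working:
idom tree: B1←B0 B2←B0 B3←B1 B4←B1 B5←B0 B6←B0 B7←B0
Join-block Dom:
  B5: preds {B2,B3,B4}: {B0,B2} ∩ {B0,B1,B3} ∩ {B0,B1,B4} = {B0}; idom=B0
  B6: preds {B1,B5}: {B0,B1} ∩ {B0,B5} = {B0}; idom=B0
  B7: preds {B5,B6}: {B0,B5} ∩ {B0,B6} = {B0}; idom=B0

DF derivation:
  B5←B2: walk B2 to B0
  B5←B3: walk B3→B1 to B0
  B5←B4: walk B4→B1 to B0
  B6←B1: walk B1 to B0
  B6←B5: walk B5 to B0
  B7←B5: walk B5 to B0
  B7←B6: walk B6 to B0
  B0 → ∅
  B1 → {B5,B6}
  B2 → {B5}
  B3 → {B5}
  B4 → {B5}
  B5 → {B6,B7}
  B6 → {B7}
  B7 → ∅

φ for h: defs {B0,B1,B2,B5}
  DF⁺ = {B5,B6,B7}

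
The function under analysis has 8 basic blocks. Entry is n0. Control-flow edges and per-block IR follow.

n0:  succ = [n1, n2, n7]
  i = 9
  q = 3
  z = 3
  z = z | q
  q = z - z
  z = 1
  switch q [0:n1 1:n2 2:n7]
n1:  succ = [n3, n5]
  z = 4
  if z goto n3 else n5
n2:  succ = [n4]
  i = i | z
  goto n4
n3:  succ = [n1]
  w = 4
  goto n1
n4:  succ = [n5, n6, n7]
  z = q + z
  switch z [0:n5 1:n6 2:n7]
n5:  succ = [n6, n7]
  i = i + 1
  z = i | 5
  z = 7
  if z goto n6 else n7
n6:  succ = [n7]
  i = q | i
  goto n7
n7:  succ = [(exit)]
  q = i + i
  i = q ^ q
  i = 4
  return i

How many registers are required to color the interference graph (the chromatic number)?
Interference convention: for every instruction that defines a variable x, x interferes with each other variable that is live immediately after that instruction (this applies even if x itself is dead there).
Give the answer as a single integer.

Answer: 3

Derivation:
def/use:
  n0: def={i,q,z} ue=∅
  n1: def={z} ue=∅
  n2: def={i} ue={i,z}
  n3: def={w} ue=∅
  n4: def={z} ue={q,z}
  n5: def={i,z} ue={i}
  n6: def={i} ue={i,q}
  n7: def={i,q} ue={i}

Backward fixpoint:
  live n0: ∅→{i,q,z}
  live n1: {i,q}→{i,q}
  live n2: {i,q,z}→{i,q,z}
  live n3: {i,q}→{i,q}
  live n4: {i,q,z}→{i,q}
  live n5: {i,q}→{i,q}
  live n6: {i,q}→{i}
  live n7: {i}→∅

Conflict graph:
  i — {q,w,z}
  q — {i,w,z}
  w — {i,q}
  z — {i,q}

Colouring:
  lower bound: {i,q,w} mutually conflict ⇒ χ ≥ 3
  assign i→c0 q→c1 w→c2 z→c2 — no edge inside a register ⇒ χ ≤ 3
  χ = 3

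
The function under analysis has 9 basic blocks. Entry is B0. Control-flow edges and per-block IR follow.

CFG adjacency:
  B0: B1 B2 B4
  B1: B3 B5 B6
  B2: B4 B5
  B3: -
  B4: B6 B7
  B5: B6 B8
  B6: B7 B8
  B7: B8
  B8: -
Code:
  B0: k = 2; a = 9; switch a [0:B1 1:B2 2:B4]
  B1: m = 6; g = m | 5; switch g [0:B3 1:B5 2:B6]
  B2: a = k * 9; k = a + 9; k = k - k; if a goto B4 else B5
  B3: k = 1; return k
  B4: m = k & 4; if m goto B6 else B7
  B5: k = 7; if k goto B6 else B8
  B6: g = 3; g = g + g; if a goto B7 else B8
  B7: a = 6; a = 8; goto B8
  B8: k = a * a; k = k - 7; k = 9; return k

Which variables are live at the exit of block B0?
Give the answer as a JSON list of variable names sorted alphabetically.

Answer: ["a", "k"]

Working:
def/use:
  B0: def={a,k} ue=∅
  B1: def={g,m} ue=∅
  B2: def={a,k} ue={k}
  B3: def={k} ue=∅
  B4: def={m} ue={k}
  B5: def={k} ue=∅
  B6: def={g} ue={a}
  B7: def={a} ue=∅
  B8: def={k} ue={a}

Backward fixpoint:
  B0: in=∅ out={a,k}
  B1: in={a} out={a}
  B2: in={k} out={a,k}
  B3: in=∅ out=∅
  B4: in={a,k} out={a}
  B5: in={a} out={a}
  B6: in={a} out={a}
  B7: in=∅ out={a}
  B8: in={a} out=∅

live-out(B0) = ["a", "k"]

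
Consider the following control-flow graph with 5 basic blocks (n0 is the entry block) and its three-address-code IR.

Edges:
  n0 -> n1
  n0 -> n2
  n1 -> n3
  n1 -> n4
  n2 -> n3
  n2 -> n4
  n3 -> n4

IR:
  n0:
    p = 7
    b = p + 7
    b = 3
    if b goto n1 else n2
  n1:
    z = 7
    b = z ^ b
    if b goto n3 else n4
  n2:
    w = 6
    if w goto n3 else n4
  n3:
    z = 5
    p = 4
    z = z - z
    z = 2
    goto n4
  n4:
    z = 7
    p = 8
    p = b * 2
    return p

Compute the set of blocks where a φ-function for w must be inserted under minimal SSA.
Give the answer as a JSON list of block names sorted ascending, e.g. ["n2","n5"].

idom tree: n1←n0 n2←n0 n3←n0 n4←n0
Dom∩ at merges:
  n3: preds {n1,n2}: {n0,n1} ∩ {n0,n2} = {n0}; idom=n0
  n4: preds {n1,n2,n3}: {n0,n1} ∩ {n0,n2} ∩ {n0,n3} = {n0}; idom=n0

DF derivation:
  join n3 pred n1: n1 stop@n0
  join n3 pred n2: n2 stop@n0
  join n4 pred n1: n1 stop@n0
  join n4 pred n2: n2 stop@n0
  join n4 pred n3: n3 stop@n0
  n0: DF=∅
  n1: DF={n3,n4}
  n2: DF={n3,n4}
  n3: DF={n4}
  n4: DF=∅

φ for w: defs {n2}
  DF⁺ = {n3,n4}

Answer: ["n3", "n4"]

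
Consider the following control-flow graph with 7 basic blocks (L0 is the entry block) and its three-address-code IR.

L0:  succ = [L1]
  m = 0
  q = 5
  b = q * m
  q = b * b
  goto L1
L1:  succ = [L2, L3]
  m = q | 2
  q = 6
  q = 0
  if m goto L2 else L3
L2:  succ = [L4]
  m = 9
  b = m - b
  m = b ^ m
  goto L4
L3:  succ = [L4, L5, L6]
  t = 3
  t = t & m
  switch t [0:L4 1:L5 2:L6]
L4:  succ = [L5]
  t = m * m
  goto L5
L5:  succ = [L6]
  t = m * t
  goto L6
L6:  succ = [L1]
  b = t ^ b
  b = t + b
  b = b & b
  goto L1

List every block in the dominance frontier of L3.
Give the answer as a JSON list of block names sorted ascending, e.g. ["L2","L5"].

Answer: ["L4", "L5", "L6"]

Working:
idom tree: L1←L0 L2←L1 L3←L1 L4←L1 L5←L1 L6←L1
Dom∩ at merges:
  L1: preds {L0,L6}: {L0} ∩ {L0,L1,L6} = {L0}; idom=L0
  L4: preds {L2,L3}: {L0,L1,L2} ∩ {L0,L1,L3} = {L0,L1}; idom=L1
  L5: preds {L3,L4}: {L0,L1,L3} ∩ {L0,L1,L4} = {L0,L1}; idom=L1
  L6: preds {L3,L5}: {L0,L1,L3} ∩ {L0,L1,L5} = {L0,L1}; idom=L1

DF derivation:
  L1←L0: walk · to L0
  L1←L6: walk L6→L1 to L0
  L4←L2: walk L2 to L1
  L4←L3: walk L3 to L1
  L5←L3: walk L3 to L1
  L5←L4: walk L4 to L1
  L6←L3: walk L3 to L1
  L6←L5: walk L5 to L1
  L0 → ∅
  L1 → {L1}
  L2 → {L4}
  L3 → {L4,L5,L6}
  L4 → {L5}
  L5 → {L6}
  L6 → {L1}

DF(L3) = ["L4", "L5", "L6"]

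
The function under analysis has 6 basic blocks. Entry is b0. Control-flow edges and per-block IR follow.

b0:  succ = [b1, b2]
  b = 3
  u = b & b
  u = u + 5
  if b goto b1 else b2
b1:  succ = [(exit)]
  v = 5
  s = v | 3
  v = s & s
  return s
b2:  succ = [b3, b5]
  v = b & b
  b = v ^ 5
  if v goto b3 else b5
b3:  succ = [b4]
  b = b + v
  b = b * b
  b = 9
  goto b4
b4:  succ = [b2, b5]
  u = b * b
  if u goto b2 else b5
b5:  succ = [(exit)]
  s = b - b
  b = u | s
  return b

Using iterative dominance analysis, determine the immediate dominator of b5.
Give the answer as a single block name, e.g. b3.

idom tree: b1←b0 b2←b0 b3←b2 b4←b3 b5←b2
Join-block Dom:
  b2: preds {b0,b4}: {b0} ∩ {b0,b2,b3,b4} = {b0}; idom=b0
  b5: preds {b2,b4}: {b0,b2} ∩ {b0,b2,b3,b4} = {b0,b2}; idom=b2

idom(b5) = b2

Answer: b2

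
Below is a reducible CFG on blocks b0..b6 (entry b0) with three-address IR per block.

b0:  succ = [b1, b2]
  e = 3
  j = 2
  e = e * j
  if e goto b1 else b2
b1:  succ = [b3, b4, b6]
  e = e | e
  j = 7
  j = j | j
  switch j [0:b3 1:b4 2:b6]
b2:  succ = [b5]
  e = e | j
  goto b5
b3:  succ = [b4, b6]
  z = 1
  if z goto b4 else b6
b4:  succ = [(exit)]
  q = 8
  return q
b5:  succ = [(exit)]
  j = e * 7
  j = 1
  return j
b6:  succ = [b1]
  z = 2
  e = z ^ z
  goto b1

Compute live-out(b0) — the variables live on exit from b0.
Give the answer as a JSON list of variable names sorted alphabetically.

Per-block:
  b0: {e,j} / ∅
  b1: {e,j} / {e}
  b2: {e} / {e,j}
  b3: {z} / ∅
  b4: {q} / ∅
  b5: {j} / {e}
  b6: {e,z} / ∅

Backward fixpoint:
  b0: in=∅ out={e,j}
  b1: in={e} out=∅
  b2: in={e,j} out={e}
  b3: in=∅ out=∅
  b4: in=∅ out=∅
  b5: in={e} out=∅
  b6: in=∅ out={e}

live-out(b0) = ["e", "j"]

Answer: ["e", "j"]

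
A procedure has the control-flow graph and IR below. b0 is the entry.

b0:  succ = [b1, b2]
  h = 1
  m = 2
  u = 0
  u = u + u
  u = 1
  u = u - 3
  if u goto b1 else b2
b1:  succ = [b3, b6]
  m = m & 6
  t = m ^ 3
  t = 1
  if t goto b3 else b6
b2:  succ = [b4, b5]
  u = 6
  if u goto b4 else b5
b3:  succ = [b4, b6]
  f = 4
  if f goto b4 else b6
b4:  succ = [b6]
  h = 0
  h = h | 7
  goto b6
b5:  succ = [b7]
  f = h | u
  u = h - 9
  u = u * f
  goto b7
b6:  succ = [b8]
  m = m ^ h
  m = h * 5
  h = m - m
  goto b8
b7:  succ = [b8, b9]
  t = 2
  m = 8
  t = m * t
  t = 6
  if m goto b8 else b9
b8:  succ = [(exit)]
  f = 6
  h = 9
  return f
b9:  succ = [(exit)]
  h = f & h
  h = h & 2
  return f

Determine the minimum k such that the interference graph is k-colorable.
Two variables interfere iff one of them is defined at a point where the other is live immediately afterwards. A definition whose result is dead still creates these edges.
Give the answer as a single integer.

Answer: 4

Working:
def/use:
  b0 def {h,m,u} use ∅
  b1 def {m,t} use {m}
  b2 def {u} use ∅
  b3 def {f} use ∅
  b4 def {h} use ∅
  b5 def {f,u} use {h,u}
  b6 def {h,m} use {h,m}
  b7 def {m,t} use ∅
  b8 def {f,h} use ∅
  b9 def {h} use {f,h}

Liveness:
  live b0: ∅→{h,m}
  live b1: {h,m}→{h,m}
  live b2: {h,m}→{h,m,u}
  live b3: {h,m}→{h,m}
  live b4: {m}→{h,m}
  live b5: {h,u}→{f,h}
  live b6: {h,m}→∅
  live b7: {f,h}→{f,h}
  live b8: ∅→∅
  live b9: {f,h}→∅

Interfere edges:
  f — {h,m,t,u}
  h — {f,m,t,u}
  m — {f,h,t,u}
  t — {f,h,m}
  u — {f,h,m}

Registers:
  {f,h,m,t} pairwise interfere (4-clique) ⇒ χ ≥ 4
  4-colouring: R0={f}  R1={h}  R2={m}  R3={t,u}
  χ = 4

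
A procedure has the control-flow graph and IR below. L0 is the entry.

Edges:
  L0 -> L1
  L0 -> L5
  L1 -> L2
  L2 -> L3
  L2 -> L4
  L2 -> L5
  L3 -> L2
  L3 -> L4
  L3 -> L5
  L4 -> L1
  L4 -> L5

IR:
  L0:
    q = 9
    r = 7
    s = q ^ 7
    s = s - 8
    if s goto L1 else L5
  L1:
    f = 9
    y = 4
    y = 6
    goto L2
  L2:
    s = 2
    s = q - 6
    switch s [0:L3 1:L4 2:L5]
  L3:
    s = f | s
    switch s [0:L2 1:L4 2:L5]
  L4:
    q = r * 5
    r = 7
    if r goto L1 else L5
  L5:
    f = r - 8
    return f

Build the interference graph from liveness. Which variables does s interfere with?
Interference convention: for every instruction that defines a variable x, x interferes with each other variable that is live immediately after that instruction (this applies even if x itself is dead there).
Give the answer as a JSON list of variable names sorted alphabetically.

Per-block:
  L0: def={q,r,s} ue=∅
  L1: def={f,y} ue=∅
  L2: def={s} ue={q}
  L3: def={s} ue={f,s}
  L4: def={q,r} ue={r}
  L5: def={f} ue={r}

Liveness:
  L0 li=∅ lo={q,r}
  L1 li={q,r} lo={f,q,r}
  L2 li={f,q,r} lo={f,q,r,s}
  L3 li={f,q,r,s} lo={f,q,r}
  L4 li={r} lo={q,r}
  L5 li={r} lo=∅

Conflict graph:
  f — {q,r,s,y}
  q — {f,r,s,y}
  r — {f,q,s,y}
  s — {f,q,r}
  y — {f,q,r}

N(s) = ["f", "q", "r"]

Answer: ["f", "q", "r"]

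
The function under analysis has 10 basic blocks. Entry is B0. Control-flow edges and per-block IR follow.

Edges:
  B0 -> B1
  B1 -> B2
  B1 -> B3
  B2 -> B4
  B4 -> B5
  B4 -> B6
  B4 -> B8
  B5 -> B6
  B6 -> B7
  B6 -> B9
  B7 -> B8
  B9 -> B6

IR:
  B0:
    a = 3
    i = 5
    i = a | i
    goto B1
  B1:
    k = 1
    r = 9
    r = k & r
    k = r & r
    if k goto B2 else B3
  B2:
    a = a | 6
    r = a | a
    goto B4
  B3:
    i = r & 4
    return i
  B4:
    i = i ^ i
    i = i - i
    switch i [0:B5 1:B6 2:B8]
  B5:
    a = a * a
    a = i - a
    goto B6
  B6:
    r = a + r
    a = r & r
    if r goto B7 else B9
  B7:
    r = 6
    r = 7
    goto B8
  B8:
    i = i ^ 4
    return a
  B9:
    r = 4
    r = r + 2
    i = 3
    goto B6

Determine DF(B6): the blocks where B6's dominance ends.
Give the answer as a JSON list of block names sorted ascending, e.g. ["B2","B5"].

Answer: ["B6", "B8"]

Analysis:
idom tree: B1←B0 B2←B1 B3←B1 B4←B2 B5←B4 B6←B4 B7←B6 B8←B4 B9←B6
Dom∩ at merges:
  B6: preds {B4,B5,B9}: {B0,B1,B2,B4} ∩ {B0,B1,B2,B4,B5} ∩ {B0,B1,B2,B4,B6,B9} = {B0,B1,B2,B4}; idom=B4
  B8: preds {B4,B7}: {B0,B1,B2,B4} ∩ {B0,B1,B2,B4,B6,B7} = {B0,B1,B2,B4}; idom=B4

DF walk-up:
  B6←B4: walk · to B4
  B6←B5: walk B5 to B4
  B6←B9: walk B9→B6 to B4
  B8←B4: walk · to B4
  B8←B7: walk B7→B6 to B4
  DF(B0)=∅
  DF(B1)=∅
  DF(B2)=∅
  DF(B3)=∅
  DF(B4)=∅
  DF(B5)={B6}
  DF(B6)={B6,B8}
  DF(B7)={B8}
  DF(B8)=∅
  DF(B9)={B6}

DF(B6) = ["B6", "B8"]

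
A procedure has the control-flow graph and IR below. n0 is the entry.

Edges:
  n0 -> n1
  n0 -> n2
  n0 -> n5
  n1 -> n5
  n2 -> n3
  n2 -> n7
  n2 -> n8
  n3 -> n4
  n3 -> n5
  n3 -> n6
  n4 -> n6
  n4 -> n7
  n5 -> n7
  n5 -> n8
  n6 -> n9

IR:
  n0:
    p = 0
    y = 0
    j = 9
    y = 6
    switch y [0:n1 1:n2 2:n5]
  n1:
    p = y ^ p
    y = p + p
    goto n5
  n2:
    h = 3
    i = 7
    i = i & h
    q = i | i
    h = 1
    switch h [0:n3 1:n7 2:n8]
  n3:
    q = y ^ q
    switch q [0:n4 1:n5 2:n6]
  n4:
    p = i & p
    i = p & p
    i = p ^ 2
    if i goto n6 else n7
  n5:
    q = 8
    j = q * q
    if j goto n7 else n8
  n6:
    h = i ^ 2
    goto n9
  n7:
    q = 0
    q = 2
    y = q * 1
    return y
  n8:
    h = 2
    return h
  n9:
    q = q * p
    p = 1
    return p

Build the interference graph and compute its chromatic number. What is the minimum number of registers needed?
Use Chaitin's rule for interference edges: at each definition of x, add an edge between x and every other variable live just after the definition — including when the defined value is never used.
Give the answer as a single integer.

def/use:
  n0: {j,p,y} / ∅
  n1: {p,y} / {p,y}
  n2: {h,i,q} / ∅
  n3: {q} / {q,y}
  n4: {i,p} / {i,p}
  n5: {j,q} / ∅
  n6: {h} / {i}
  n7: {q,y} / ∅
  n8: {h} / ∅
  n9: {p,q} / {p,q}

Liveness:
  n0: in=∅ out={p,y}
  n1: in={p,y} out=∅
  n2: in={p,y} out={i,p,q,y}
  n3: in={i,p,q,y} out={i,p,q}
  n4: in={i,p,q} out={i,p,q}
  n5: in=∅ out=∅
  n6: in={i,p,q} out={p,q}
  n7: in=∅ out=∅
  n8: in=∅ out=∅
  n9: in={p,q} out=∅

Conflict graph:
  h: {i,p,q,y}
  i: {h,p,q,y}
  j: {p}
  p: {h,i,j,q,y}
  q: {h,i,p,y}
  y: {h,i,p,q}

Colouring:
  {h,i,p,q,y} pairwise interfere (5-clique) ⇒ χ ≥ 5
  5-colouring: r0={p}  r1={h,j}  r2={i}  r3={q}  r4={y}
  χ = 5

Answer: 5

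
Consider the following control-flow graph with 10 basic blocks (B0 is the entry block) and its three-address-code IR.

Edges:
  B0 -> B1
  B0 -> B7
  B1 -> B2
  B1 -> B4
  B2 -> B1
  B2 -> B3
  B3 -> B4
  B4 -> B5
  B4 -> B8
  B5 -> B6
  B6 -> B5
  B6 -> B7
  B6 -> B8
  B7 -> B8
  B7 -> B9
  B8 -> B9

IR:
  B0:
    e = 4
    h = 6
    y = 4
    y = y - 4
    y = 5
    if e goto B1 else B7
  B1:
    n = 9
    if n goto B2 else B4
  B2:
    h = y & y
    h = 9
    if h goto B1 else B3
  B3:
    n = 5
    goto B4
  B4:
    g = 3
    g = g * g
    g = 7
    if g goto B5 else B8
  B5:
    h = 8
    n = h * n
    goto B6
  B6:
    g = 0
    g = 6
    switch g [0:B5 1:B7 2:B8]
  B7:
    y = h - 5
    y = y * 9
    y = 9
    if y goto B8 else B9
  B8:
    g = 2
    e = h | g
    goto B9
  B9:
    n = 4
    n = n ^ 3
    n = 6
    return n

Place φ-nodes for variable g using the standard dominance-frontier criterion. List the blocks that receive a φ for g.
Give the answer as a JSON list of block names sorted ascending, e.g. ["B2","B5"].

Answer: ["B5", "B7", "B8", "B9"]

Working:
idom tree: B1←B0 B2←B1 B3←B2 B4←B1 B5←B4 B6←B5 B7←B0 B8←B0 B9←B0
Dom∩ at merges:
  B1: preds {B0,B2}: {B0} ∩ {B0,B1,B2} = {B0}; idom=B0
  B4: preds {B1,B3}: {B0,B1} ∩ {B0,B1,B2,B3} = {B0,B1}; idom=B1
  B5: preds {B4,B6}: {B0,B1,B4} ∩ {B0,B1,B4,B5,B6} = {B0,B1,B4}; idom=B4
  B7: preds {B0,B6}: {B0} ∩ {B0,B1,B4,B5,B6} = {B0}; idom=B0
  B8: preds {B4,B6,B7}: {B0,B1,B4} ∩ {B0,B1,B4,B5,B6} ∩ {B0,B7} = {B0}; idom=B0
  B9: preds {B7,B8}: {B0,B7} ∩ {B0,B8} = {B0}; idom=B0

DF derivation:
  B1←B0: walk · to B0
  B1←B2: walk B2→B1 to B0
  B4←B1: walk · to B1
  B4←B3: walk B3→B2 to B1
  B5←B4: walk · to B4
  B5←B6: walk B6→B5 to B4
  B7←B0: walk · to B0
  B7←B6: walk B6→B5→B4→B1 to B0
  B8←B4: walk B4→B1 to B0
  B8←B6: walk B6→B5→B4→B1 to B0
  B8←B7: walk B7 to B0
  B9←B7: walk B7 to B0
  B9←B8: walk B8 to B0
  B0: DF=∅
  B1: DF={B1,B7,B8}
  B2: DF={B1,B4}
  B3: DF={B4}
  B4: DF={B7,B8}
  B5: DF={B5,B7,B8}
  B6: DF={B5,B7,B8}
  B7: DF={B8,B9}
  B8: DF={B9}
  B9: DF=∅

φ for g: defs {B4,B6,B8}
  DF⁺ = {B5,B7,B8,B9}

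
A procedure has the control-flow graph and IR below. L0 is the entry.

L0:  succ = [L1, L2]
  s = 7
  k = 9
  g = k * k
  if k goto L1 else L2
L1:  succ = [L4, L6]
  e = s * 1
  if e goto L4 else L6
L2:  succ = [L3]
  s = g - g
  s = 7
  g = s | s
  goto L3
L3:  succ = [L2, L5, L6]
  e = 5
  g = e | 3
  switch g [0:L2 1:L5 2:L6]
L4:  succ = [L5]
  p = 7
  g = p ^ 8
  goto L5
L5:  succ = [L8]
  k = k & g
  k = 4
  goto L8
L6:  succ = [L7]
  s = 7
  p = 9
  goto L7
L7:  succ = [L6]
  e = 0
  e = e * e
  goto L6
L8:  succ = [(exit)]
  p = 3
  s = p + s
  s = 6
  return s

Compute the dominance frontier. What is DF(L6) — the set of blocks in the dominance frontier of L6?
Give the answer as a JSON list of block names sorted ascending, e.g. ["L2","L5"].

Answer: ["L6"]

Analysis:
idom tree: L1←L0 L2←L0 L3←L2 L4←L1 L5←L0 L6←L0 L7←L6 L8←L5
Dom at joins:
  L2: preds {L0,L3}: {L0} ∩ {L0,L2,L3} = {L0}; idom=L0
  L5: preds {L3,L4}: {L0,L2,L3} ∩ {L0,L1,L4} = {L0}; idom=L0
  L6: preds {L1,L3,L7}: {L0,L1} ∩ {L0,L2,L3} ∩ {L0,L6,L7} = {L0}; idom=L0

Frontier:
  L2←L0: walk · to L0
  L2←L3: walk L3→L2 to L0
  L5←L3: walk L3→L2 to L0
  L5←L4: walk L4→L1 to L0
  L6←L1: walk L1 to L0
  L6←L3: walk L3→L2 to L0
  L6←L7: walk L7→L6 to L0
  DF(L0)=∅
  DF(L1)={L5,L6}
  DF(L2)={L2,L5,L6}
  DF(L3)={L2,L5,L6}
  DF(L4)={L5}
  DF(L5)=∅
  DF(L6)={L6}
  DF(L7)={L6}
  DF(L8)=∅

DF(L6) = ["L6"]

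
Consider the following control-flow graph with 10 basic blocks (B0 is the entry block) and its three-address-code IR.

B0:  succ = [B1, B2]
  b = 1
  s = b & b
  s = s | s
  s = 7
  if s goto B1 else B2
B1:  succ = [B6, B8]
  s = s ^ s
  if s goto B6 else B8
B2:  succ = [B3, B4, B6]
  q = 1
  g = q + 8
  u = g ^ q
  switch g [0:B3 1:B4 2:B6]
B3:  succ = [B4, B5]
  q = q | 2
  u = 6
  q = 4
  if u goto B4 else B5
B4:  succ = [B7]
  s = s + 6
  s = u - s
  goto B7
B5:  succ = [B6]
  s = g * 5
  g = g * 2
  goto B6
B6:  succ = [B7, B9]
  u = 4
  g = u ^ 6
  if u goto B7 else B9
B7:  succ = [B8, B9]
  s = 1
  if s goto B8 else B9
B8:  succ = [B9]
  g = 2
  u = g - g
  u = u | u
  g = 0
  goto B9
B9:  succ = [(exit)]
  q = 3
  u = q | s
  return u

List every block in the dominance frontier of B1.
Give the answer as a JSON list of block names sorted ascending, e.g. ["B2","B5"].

idom tree: B1←B0 B2←B0 B3←B2 B4←B2 B5←B3 B6←B0 B7←B0 B8←B0 B9←B0
Dom∩ at merges:
  B4: preds {B2,B3}: {B0,B2} ∩ {B0,B2,B3} = {B0,B2}; idom=B2
  B6: preds {B1,B2,B5}: {B0,B1} ∩ {B0,B2} ∩ {B0,B2,B3,B5} = {B0}; idom=B0
  B7: preds {B4,B6}: {B0,B2,B4} ∩ {B0,B6} = {B0}; idom=B0
  B8: preds {B1,B7}: {B0,B1} ∩ {B0,B7} = {B0}; idom=B0
  B9: preds {B6,B7,B8}: {B0,B6} ∩ {B0,B7} ∩ {B0,B8} = {B0}; idom=B0

Frontier:
  B4←B2: walk · to B2
  B4←B3: walk B3 to B2
  B6←B1: walk B1 to B0
  B6←B2: walk B2 to B0
  B6←B5: walk B5→B3→B2 to B0
  B7←B4: walk B4→B2 to B0
  B7←B6: walk B6 to B0
  B8←B1: walk B1 to B0
  B8←B7: walk B7 to B0
  B9←B6: walk B6 to B0
  B9←B7: walk B7 to B0
  B9←B8: walk B8 to B0
  B0: DF=∅
  B1: DF={B6,B8}
  B2: DF={B6,B7}
  B3: DF={B4,B6}
  B4: DF={B7}
  B5: DF={B6}
  B6: DF={B7,B9}
  B7: DF={B8,B9}
  B8: DF={B9}
  B9: DF=∅

DF(B1) = ["B6", "B8"]

Answer: ["B6", "B8"]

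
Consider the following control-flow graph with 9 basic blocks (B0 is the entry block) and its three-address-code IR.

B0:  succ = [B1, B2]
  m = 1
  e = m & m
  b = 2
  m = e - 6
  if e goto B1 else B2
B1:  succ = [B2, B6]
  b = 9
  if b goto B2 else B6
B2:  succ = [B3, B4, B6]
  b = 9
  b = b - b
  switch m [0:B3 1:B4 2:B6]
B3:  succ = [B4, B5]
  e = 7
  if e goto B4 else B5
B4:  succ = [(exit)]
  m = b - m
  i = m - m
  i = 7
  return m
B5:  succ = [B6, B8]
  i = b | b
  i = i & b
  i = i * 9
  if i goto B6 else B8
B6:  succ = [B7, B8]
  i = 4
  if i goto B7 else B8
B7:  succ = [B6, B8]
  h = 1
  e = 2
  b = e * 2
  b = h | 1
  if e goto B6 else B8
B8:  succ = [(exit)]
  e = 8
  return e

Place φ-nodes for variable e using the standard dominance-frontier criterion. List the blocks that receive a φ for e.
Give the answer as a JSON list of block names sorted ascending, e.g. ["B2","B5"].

Answer: ["B4", "B6", "B8"]

Analysis:
idom tree: B1←B0 B2←B0 B3←B2 B4←B2 B5←B3 B6←B0 B7←B6 B8←B0
Dom∩ at merges:
  B2: preds {B0,B1}: {B0} ∩ {B0,B1} = {B0}; idom=B0
  B4: preds {B2,B3}: {B0,B2} ∩ {B0,B2,B3} = {B0,B2}; idom=B2
  B6: preds {B1,B2,B5,B7}: {B0,B1} ∩ {B0,B2} ∩ {B0,B2,B3,B5} ∩ {B0,B6,B7} = {B0}; idom=B0
  B8: preds {B5,B6,B7}: {B0,B2,B3,B5} ∩ {B0,B6} ∩ {B0,B6,B7} = {B0}; idom=B0

DF walk-up:
  B2←B0: walk · to B0
  B2←B1: walk B1 to B0
  B4←B2: walk · to B2
  B4←B3: walk B3 to B2
  B6←B1: walk B1 to B0
  B6←B2: walk B2 to B0
  B6←B5: walk B5→B3→B2 to B0
  B6←B7: walk B7→B6 to B0
  B8←B5: walk B5→B3→B2 to B0
  B8←B6: walk B6 to B0
  B8←B7: walk B7→B6 to B0
  DF(B0)=∅
  DF(B1)={B2,B6}
  DF(B2)={B6,B8}
  DF(B3)={B4,B6,B8}
  DF(B4)=∅
  DF(B5)={B6,B8}
  DF(B6)={B6,B8}
  DF(B7)={B6,B8}
  DF(B8)=∅

φ for e: defs {B0,B3,B7,B8}
  DF⁺ = {B4,B6,B8}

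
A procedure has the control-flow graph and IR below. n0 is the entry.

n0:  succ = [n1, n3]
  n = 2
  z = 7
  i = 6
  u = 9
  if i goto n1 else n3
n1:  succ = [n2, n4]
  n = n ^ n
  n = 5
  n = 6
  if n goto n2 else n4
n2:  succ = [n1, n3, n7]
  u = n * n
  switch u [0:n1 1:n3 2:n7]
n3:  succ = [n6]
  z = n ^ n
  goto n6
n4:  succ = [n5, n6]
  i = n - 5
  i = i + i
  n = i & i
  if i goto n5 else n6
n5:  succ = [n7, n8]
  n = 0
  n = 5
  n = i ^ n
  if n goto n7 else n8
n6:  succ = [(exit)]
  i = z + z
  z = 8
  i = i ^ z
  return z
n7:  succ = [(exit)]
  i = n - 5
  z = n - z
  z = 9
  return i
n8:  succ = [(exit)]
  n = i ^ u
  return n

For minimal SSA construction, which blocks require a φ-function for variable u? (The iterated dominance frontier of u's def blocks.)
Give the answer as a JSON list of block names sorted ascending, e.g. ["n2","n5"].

idom tree: n1←n0 n2←n1 n3←n0 n4←n1 n5←n4 n6←n0 n7←n1 n8←n5
Dom∩ at merges:
  n1: preds {n0,n2}: {n0} ∩ {n0,n1,n2} = {n0}; idom=n0
  n3: preds {n0,n2}: {n0} ∩ {n0,n1,n2} = {n0}; idom=n0
  n6: preds {n3,n4}: {n0,n3} ∩ {n0,n1,n4} = {n0}; idom=n0
  n7: preds {n2,n5}: {n0,n1,n2} ∩ {n0,n1,n4,n5} = {n0,n1}; idom=n1

Frontier:
  join n1 pred n0: · stop@n0
  join n1 pred n2: n2→n1 stop@n0
  join n3 pred n0: · stop@n0
  join n3 pred n2: n2→n1 stop@n0
  join n6 pred n3: n3 stop@n0
  join n6 pred n4: n4→n1 stop@n0
  join n7 pred n2: n2 stop@n1
  join n7 pred n5: n5→n4 stop@n1
  n0: DF=∅
  n1: DF={n1,n3,n6}
  n2: DF={n1,n3,n7}
  n3: DF={n6}
  n4: DF={n6,n7}
  n5: DF={n7}
  n6: DF=∅
  n7: DF=∅
  n8: DF=∅

φ for u: defs {n0,n2}
  DF⁺ = {n1,n3,n6,n7}

Answer: ["n1", "n3", "n6", "n7"]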